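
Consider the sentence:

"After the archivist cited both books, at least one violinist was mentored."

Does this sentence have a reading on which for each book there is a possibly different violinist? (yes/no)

This is the *both books* > *at least one violinist* reading.
The target quantifier *both books* is part of the adjunct clause *after the archivist cited both books*.
Adjunct clauses are scope islands: a quantifier inside an adjunct cannot raise into the matrix clause.
*both books* > *at least one violinist* would require crossing that boundary, which is illicit.

No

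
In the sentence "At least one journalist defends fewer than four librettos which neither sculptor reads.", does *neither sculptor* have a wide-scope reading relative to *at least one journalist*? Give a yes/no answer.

No

The DP *neither sculptor* is contained in the relative clause *which neither sculptor reads* modifying *fewer than four librettos*.
QR out of a relative clause is ruled out by the relative-clause island constraint.
The inverse ordering *neither sculptor* > *at least one journalist* is therefore underivable.
(Only the surface reading survives: one fixed journalist with respect to all the relevant sculptors.)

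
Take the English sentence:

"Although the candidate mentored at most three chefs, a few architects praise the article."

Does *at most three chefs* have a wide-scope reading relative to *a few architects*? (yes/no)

No

Structurally, *at most three chefs* is inside the adjunct clause *although the candidate mentored at most three chefs*.
Adjunct clauses are scope islands: a quantifier inside an adjunct cannot raise into the matrix clause.
So the wide-scope reading for *at most three chefs* is blocked.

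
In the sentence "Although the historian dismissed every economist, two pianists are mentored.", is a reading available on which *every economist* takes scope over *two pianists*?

No

Structurally, *every economist* is inside the adjunct clause *although the historian dismissed every economist*.
Since the clause is an adjunct (not a complement), the Adjunct Condition blocks QR across its edge.
*every economist* is confined to the island and cannot take scope over *two pianists*.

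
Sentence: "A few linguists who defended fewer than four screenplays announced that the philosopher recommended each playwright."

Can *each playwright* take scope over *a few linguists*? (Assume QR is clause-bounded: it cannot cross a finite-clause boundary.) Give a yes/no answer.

No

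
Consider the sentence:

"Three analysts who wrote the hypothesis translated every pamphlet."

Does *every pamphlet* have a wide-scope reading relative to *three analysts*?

The relative clause *who wrote the hypothesis* modifies *three analysts*, but *every pamphlet* is not inside that relative clause — it is an argument of the matrix verb.
QR within a single clause is free, so the lower quantifier may take scope over the higher one.

Yes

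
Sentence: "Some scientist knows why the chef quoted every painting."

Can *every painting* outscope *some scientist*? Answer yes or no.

No

Structurally, *every painting* is inside the embedded question *why the chef quoted every painting*.
Embedded wh-clauses are opaque for QR, so the quantifier stays inside the question.
*every painting* > *some scientist* would require crossing that boundary, which is illicit.
(Only the surface reading survives: one fixed scientist with respect to all the relevant paintings.)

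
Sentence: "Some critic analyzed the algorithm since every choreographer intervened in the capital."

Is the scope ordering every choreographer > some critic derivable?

No

*every choreographer* occurs within the adjunct clause *since every choreographer intervened in the capital*.
The adjunct-island constraint bars QR out of an adverbial clause.
*every choreographer* > *some critic* would require crossing that boundary, which is illicit.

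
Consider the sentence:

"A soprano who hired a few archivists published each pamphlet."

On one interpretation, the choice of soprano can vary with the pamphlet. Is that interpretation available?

The paraphrase describes the scope ordering *each pamphlet* > *a soprano*.
*each pamphlet* is a matrix argument; only *a soprano* is modified by the relative clause *who hired a few archivists*, so the RC island is irrelevant to the target quantifier.
Clause-internal QR can adjoin the lower DP above the subject, yielding the inverse reading.

Yes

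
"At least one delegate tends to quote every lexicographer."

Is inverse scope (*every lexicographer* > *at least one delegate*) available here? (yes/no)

Yes

*every lexicographer* is the object of the infinitival complement of a raising predicate; raising infinitives are transparent for QR, so the two DPs are in effect clausemates.
Nothing blocks QR of the lower DP to a position above the higher one, so inverse scope is available.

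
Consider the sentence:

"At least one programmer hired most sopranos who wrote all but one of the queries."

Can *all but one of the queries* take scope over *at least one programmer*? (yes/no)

No

*all but one of the queries* occurs within the relative clause *who wrote all but one of the queries* modifying *most sopranos*.
A relative clause is a scope island — quantifier raising cannot cross its boundary.
Hence only narrow scope for *all but one of the queries* (under *at least one programmer*) survives.
(Only the surface reading survives: one fixed programmer with respect to all the relevant queries.)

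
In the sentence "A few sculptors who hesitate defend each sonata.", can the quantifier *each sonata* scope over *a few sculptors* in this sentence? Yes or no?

Yes

Although the sentence contains a relative clause (*who hesitate*), *each sonata* is outside it, in the matrix VP.
Since no island is crossed, the inverse ordering is licensed alongside surface scope.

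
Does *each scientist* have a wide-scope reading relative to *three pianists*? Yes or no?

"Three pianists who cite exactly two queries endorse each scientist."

Yes

*each scientist* is a matrix argument; only *three pianists* is modified by the relative clause *who cite exactly two queries*, so the RC island is irrelevant to the target quantifier.
No island intervenes, so both surface and inverse scope are derivable.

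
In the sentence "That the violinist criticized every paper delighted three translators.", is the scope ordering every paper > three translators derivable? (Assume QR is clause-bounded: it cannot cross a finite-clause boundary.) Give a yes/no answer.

No

The DP *every paper* is contained in the sentential subject *that the violinist criticized every paper*.
The Sentential Subject Constraint rules out raising the quantifier out of the that-clause subject.
So *every paper* cannot raise to a position above *three translators*.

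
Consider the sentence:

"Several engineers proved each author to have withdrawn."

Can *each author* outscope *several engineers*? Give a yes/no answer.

*each author* is an ECM subject; ECM complements are not islands, and the embedded quantifier may take matrix scope.
QR within a single clause is free, so the lower quantifier may take scope over the higher one.
So *each author* > *several engineers* is among the available readings.

Yes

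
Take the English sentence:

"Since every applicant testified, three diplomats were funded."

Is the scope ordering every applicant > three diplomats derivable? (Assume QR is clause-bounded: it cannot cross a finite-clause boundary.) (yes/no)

No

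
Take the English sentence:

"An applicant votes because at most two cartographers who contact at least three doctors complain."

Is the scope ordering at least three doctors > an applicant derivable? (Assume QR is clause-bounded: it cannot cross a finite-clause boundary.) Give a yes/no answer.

No

Structurally, *at least three doctors* is inside the relative clause *who contact at least three doctors*, which is itself inside the adjunct *because at most two cartographers who contact at least three doctors complain*.
The quantifier would have to escape first the RC and then the adjunct — two independent island violations.
*at least three doctors* is confined to the island and cannot take scope over *an applicant*.
(Only the surface reading survives: one fixed applicant with respect to all the relevant doctors.)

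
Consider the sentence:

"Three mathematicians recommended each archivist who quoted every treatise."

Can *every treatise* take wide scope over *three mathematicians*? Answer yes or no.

*every treatise* occurs within the relative clause *who quoted every treatise* modifying *each archivist*.
Relative clauses are scope islands: a quantifier cannot QR out of a relative clause to take scope in the matrix clause.
Hence only narrow scope for *every treatise* (under *three mathematicians*) survives.

No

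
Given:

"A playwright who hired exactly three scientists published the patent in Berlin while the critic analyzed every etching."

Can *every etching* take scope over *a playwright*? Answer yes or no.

No

The target quantifier *every etching* is part of the adjunct clause *while the critic analyzed every etching*.
The adjunct-island constraint bars QR out of an adverbial clause.
The inverse ordering *every etching* > *a playwright* is therefore underivable.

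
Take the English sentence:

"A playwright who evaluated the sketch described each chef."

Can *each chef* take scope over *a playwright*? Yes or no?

Yes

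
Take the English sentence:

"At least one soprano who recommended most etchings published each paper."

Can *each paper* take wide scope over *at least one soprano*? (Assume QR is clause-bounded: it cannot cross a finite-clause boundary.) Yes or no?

*each paper* sits in the matrix clause, not in the relative clause on *at least one soprano*.
Clause-internal QR can adjoin the lower DP above the subject, yielding the inverse reading.
So *each paper* > *at least one soprano* is among the available readings.

Yes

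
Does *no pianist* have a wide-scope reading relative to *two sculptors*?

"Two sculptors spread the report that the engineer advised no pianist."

Structurally, *no pianist* is inside the complex NP *the report that the engineer advised no pianist*.
The Complex NP Constraint bars QR out of the complement clause of a noun.
*no pianist* > *two sculptors* would require crossing that boundary, which is illicit.

No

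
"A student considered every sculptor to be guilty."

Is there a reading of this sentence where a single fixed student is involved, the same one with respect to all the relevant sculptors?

Yes

That reading corresponds to *a student* > *every sculptor*.
That is the surface-scope ordering, which is always one of the available readings — island constraints only ever restrict inverse scope.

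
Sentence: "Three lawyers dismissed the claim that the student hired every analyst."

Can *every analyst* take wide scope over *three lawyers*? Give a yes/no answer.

Structurally, *every analyst* is inside the complex NP *the claim that the student hired every analyst*.
The complex NP is opaque for QR — the quantifier is frozen inside the noun's complement.
Hence only narrow scope for *every analyst* (under *three lawyers*) survives.

No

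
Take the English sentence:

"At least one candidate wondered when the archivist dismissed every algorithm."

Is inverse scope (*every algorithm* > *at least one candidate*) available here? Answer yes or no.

Structurally, *every algorithm* is inside the embedded question *when the archivist dismissed every algorithm*.
The wh-island constraint blocks QR out of an embedded interrogative.
*every algorithm* > *at least one candidate* would require crossing that boundary, which is illicit.

No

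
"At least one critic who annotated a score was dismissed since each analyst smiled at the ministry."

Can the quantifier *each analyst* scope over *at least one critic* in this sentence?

The target quantifier *each analyst* is part of the adjunct clause *since each analyst smiled at the ministry*.
Adjunct clauses are scope islands: a quantifier inside an adjunct cannot raise into the matrix clause.
*each analyst* > *at least one critic* would require crossing that boundary, which is illicit.

No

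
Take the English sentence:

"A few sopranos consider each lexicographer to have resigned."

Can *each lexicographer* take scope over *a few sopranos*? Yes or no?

Yes

The ECM infinitive is scope-transparent — *each lexicographer* is free to raise above *a few sopranos*.
With no island boundary between them, the object can take inverse scope over the subject via ordinary QR within the clause.
So *each lexicographer* > *a few sopranos* is among the available readings.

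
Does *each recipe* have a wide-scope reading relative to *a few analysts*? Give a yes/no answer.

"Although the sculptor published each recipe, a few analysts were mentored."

The DP *each recipe* is contained in the adjunct clause *although the sculptor published each recipe*.
Adjuncts are opaque for quantifier raising; a quantifier in an adjunct stays inside it.
There is no licit LF on which *each recipe* c-commands *a few analysts*.

No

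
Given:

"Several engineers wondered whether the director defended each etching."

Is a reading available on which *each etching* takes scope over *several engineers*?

*each etching* sits inside the embedded question *whether the director defended each etching*.
The wh-island constraint blocks QR out of an embedded interrogative.
Hence only narrow scope for *each etching* (under *several engineers*) survives.

No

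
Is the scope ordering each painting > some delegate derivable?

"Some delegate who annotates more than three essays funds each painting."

Yes

*each painting* sits in the matrix clause, not in the relative clause on *some delegate*.
Clause-internal QR can adjoin the lower DP above the subject, yielding the inverse reading.
Both orderings are possible: *some delegate* > *each painting* and *each painting* > *some delegate*.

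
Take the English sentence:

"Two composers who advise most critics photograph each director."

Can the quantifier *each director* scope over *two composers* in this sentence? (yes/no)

Yes

*each director* is a matrix argument; only *two composers* is modified by the relative clause *who advise most critics*, so the RC island is irrelevant to the target quantifier.
Nothing blocks QR of the lower DP to a position above the higher one, so inverse scope is available.
So *each director* > *two composers* is among the available readings.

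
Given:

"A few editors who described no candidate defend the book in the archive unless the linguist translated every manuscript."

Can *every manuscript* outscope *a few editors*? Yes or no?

Structurally, *every manuscript* is inside the adjunct clause *unless the linguist translated every manuscript*.
Adjuncts are opaque for quantifier raising; a quantifier in an adjunct stays inside it.
Hence only narrow scope for *every manuscript* (under *a few editors*) survives.

No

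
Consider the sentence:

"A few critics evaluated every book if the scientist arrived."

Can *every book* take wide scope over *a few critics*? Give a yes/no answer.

Yes

The adjunct clause does not contain *every book*, which is the matrix object.
Ordinary QR to a clause-peripheral position gives the wide-scope LF for the lower DP.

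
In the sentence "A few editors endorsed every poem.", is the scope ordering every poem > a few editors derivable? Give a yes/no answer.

Yes

*every poem* and *a few editors* are in the same minimal clause.
With no island boundary between them, the object can take inverse scope over the subject via ordinary QR within the clause.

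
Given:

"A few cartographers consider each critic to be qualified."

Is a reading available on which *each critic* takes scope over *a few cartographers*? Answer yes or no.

Yes

*each critic* is the subject of an ECM infinitive — the infinitival complement of an ECM verb is not a scope island, so *each critic* can raise into the matrix clause.
Ordinary QR to a clause-peripheral position gives the wide-scope LF for the lower DP.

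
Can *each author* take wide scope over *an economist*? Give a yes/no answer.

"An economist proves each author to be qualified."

*each author* is the subject of an ECM infinitive — the infinitival complement of an ECM verb is not a scope island, so *each author* can raise into the matrix clause.
Nothing blocks QR of the lower DP to a position above the higher one, so inverse scope is available.

Yes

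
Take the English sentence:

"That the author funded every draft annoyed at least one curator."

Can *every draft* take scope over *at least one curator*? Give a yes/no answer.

No

*every draft* is embedded in the sentential subject *that the author funded every draft*.
The subject-island constraint blocks QR out of a clausal subject.
So *every draft* cannot raise to a position above *at least one curator*.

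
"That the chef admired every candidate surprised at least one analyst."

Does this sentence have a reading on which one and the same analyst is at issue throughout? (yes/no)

Yes

The described interpretation is the *at least one analyst* > *every candidate* scoping.
*at least one analyst* is a matrix-clause argument and can take scope within the matrix clause over the constituent containing *every candidate*, so *at least one analyst* > *every candidate* needs no island-crossing movement and is available.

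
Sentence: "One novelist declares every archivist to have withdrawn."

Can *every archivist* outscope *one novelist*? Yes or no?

Yes

*every archivist* is an ECM subject; ECM complements are not islands, and the embedded quantifier may take matrix scope.
No island intervenes, so both surface and inverse scope are derivable.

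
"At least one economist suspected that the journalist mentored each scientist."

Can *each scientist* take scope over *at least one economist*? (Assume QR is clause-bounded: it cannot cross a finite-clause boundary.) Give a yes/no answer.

The DP *each scientist* is contained in the finite complement clause *that the journalist mentored each scientist*.
With QR restricted to its own tensed clause, the embedded quantifier cannot reach a matrix scope position.
So *each scientist* cannot raise to a position above *at least one economist*.
(Only the surface reading survives: one fixed economist with respect to all the relevant scientists.)

No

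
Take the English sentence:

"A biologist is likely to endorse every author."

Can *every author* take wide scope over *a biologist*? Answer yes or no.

Infinitival complements of raising predicates do not block QR; *every author* and *a biologist* are effectively clausemates.
With no island boundary between them, the object can take inverse scope over the subject via ordinary QR within the clause.
So *every author* > *a biologist* is among the available readings.

Yes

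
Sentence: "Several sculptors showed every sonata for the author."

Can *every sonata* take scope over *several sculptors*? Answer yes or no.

Yes

*several sculptors* and *every sonata* are co-arguments of the matrix verb, with nothing but a clause-internal boundary between them.
No island intervenes, so both surface and inverse scope are derivable.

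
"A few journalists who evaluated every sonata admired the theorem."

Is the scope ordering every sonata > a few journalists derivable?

*every sonata* occurs within the relative clause *who evaluated every sonata*.
Relative clauses are scope islands: a quantifier cannot QR out of a relative clause to take scope in the matrix clause.
*every sonata* > *a few journalists* would require crossing that boundary, which is illicit.

No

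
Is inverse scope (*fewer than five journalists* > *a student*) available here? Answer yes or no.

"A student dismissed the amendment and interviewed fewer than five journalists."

*fewer than five journalists* sits inside one conjunct of the coordinate structure (*interviewed fewer than five journalists*).
QR out of a conjunct would have to apply non-ATB, which the CSC forbids.
Hence only narrow scope for *fewer than five journalists* (under *a student*) survives.
(Only the surface reading survives: one fixed student with respect to all the relevant journalists.)

No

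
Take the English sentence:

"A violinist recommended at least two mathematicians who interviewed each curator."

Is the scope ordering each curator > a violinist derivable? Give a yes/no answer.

No

The DP *each curator* is contained in the relative clause *who interviewed each curator* modifying *at least two mathematicians*.
The relative clause forms an island for QR, so the quantifier is confined to the head noun's restrictor.
So the wide-scope reading for *each curator* is blocked.
(Only the surface reading survives: one fixed violinist with respect to all the relevant curators.)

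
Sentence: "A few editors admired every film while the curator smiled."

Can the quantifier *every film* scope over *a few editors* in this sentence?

Yes

Neither queried DP is inside the adjunct, so the adjunct-island constraint does not apply.
Clause-internal QR can adjoin the lower DP above the subject, yielding the inverse reading.
So *every film* > *a few editors* is among the available readings.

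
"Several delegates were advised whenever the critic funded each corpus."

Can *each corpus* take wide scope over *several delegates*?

The target quantifier *each corpus* is part of the adjunct clause *whenever the critic funded each corpus*.
Scope out of an adjunct clause is unavailable: QR respects the adjunct-island constraint.
*each corpus* is confined to the island and cannot take scope over *several delegates*.

No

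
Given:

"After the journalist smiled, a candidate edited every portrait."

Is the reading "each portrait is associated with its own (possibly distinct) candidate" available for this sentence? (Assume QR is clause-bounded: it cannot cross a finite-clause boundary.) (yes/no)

Yes

This is the *every portrait* > *a candidate* reading.
The adjunct island is irrelevant here — *every portrait* and *a candidate* are both in the matrix clause.
Since no island is crossed, the inverse ordering is licensed alongside surface scope.
Both orderings are possible: *a candidate* > *every portrait* and *every portrait* > *a candidate*.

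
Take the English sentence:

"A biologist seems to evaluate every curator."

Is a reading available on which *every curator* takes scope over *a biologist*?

*every curator* is the object of the infinitival complement of a raising predicate; raising infinitives are transparent for QR, so the two DPs are in effect clausemates.
Nothing blocks QR of the lower DP to a position above the higher one, so inverse scope is available.
Both orderings are possible: *a biologist* > *every curator* and *every curator* > *a biologist*.

Yes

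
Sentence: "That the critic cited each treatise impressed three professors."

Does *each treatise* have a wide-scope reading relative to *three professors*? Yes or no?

No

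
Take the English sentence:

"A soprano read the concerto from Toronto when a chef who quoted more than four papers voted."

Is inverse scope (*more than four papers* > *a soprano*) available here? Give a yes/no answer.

No

The DP *more than four papers* is contained in the relative clause *who quoted more than four papers*, which is itself inside the adjunct *when a chef who quoted more than four papers voted*.
The quantifier would have to escape first the RC and then the adjunct — two independent island violations.
So *more than four papers* cannot raise high enough to outscope *a soprano*; only the surface ordering *a soprano* > *more than four papers* is available.
(Only the surface reading survives: one fixed soprano with respect to all the relevant papers.)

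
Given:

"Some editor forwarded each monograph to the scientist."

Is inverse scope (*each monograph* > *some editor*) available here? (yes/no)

*each monograph* is the matrix object and *some editor* the matrix subject; the two are clausemates.
Since no island is crossed, the inverse ordering is licensed alongside surface scope.

Yes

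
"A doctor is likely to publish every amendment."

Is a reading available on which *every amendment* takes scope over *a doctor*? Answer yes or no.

The matrix predicate is a raising verb, whose infinitival complement is not a scope island — *every amendment* can QR into the matrix clause.
With no island boundary between them, the object can take inverse scope over the subject via ordinary QR within the clause.

Yes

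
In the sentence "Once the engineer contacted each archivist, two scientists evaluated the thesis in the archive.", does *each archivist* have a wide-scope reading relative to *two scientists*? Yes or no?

No

*each archivist* occurs within the adjunct clause *once the engineer contacted each archivist*.
Adjunct clauses are scope islands: a quantifier inside an adjunct cannot raise into the matrix clause.
There is no licit LF on which *each archivist* c-commands *two scientists*.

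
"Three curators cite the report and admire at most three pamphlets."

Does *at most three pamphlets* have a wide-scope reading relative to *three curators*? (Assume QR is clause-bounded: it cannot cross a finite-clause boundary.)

No

The target quantifier *at most three pamphlets* is part of one conjunct of the coordinate structure (*admire at most three pamphlets*).
QR out of a conjunct would have to apply non-ATB, which the CSC forbids.
The inverse ordering *at most three pamphlets* > *three curators* is therefore underivable.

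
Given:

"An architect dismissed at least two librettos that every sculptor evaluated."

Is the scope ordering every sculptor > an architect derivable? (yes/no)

The DP *every sculptor* is contained in the relative clause *that every sculptor evaluated* modifying *at least two librettos*.
A relative clause is a scope island — quantifier raising cannot cross its boundary.
*every sculptor* > *an architect* would require crossing that boundary, which is illicit.

No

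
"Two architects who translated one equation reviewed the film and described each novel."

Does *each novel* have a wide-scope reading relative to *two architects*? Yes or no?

No

The DP *each novel* is contained in one conjunct of the coordinate structure (*described each novel*).
Asymmetric QR out of one conjunct violates the Coordinate Structure Constraint.
*each novel* is confined to the island and cannot take scope over *two architects*.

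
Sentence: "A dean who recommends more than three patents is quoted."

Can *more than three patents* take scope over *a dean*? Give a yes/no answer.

No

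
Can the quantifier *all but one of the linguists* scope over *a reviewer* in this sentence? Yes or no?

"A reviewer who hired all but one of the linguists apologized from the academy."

No

Structurally, *all but one of the linguists* is inside the relative clause *who hired all but one of the linguists*.
Relative clauses block scope extraction: QR cannot target a position outside the modified NP.
The inverse ordering *all but one of the linguists* > *a reviewer* is therefore underivable.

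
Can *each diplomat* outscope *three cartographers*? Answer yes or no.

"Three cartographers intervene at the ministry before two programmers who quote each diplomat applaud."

Structurally, *each diplomat* is inside the relative clause *who quote each diplomat*, which is itself inside the adjunct *before two programmers who quote each diplomat applaud*.
Both the relative clause and the enclosing adjunct are scope islands; QR cannot cross either.
So the wide-scope reading for *each diplomat* is blocked.

No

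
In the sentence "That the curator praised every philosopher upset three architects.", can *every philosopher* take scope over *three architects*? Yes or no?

No

*every philosopher* sits inside the sentential subject *that the curator praised every philosopher*.
Subjects — clausal subjects included — are islands for extraction, and QR is no exception.
There is no licit LF on which *every philosopher* c-commands *three architects*.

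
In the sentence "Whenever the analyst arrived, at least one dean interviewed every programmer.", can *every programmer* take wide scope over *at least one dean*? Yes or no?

Yes

The adjunct clause does not contain *every programmer*, which is the matrix object.
With no island boundary between them, the object can take inverse scope over the subject via ordinary QR within the clause.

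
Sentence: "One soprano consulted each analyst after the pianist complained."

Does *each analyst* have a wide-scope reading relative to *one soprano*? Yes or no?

Yes

*each analyst* is a matrix argument; the adjunct is an island but the target quantifier is outside it.
Since no island is crossed, the inverse ordering is licensed alongside surface scope.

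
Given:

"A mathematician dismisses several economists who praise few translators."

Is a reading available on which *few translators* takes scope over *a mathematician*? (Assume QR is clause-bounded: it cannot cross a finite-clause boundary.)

No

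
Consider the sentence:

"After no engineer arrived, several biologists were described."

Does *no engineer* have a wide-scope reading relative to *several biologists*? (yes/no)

No

The DP *no engineer* is contained in the adjunct clause *after no engineer arrived*.
Adverbial clauses are not L-marked, so they are barriers for QR — the quantifier cannot escape the adjunct.
The ordering *no engineer* > *several biologists* is therefore underivable.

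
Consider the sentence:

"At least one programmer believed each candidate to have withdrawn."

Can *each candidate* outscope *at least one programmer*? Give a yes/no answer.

The ECM infinitive is scope-transparent — *each candidate* is free to raise above *at least one programmer*.
Clause-internal QR can adjoin the lower DP above the subject, yielding the inverse reading.

Yes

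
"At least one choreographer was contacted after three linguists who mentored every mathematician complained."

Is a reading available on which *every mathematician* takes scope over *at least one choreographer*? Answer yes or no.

No

*every mathematician* is embedded in the relative clause *who mentored every mathematician*, which is itself inside the adjunct *after three linguists who mentored every mathematician complained*.
Two island boundaries intervene — the relative clause and the adjunct. Either alone would block QR.
There is no licit LF on which *every mathematician* c-commands *at least one choreographer*.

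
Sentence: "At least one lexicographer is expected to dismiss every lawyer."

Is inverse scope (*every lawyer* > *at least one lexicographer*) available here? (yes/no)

Yes

*every lawyer* is inside a raising infinitive, which is transparent to QR (no CP barrier), so it behaves as a matrix argument.
Nothing blocks QR of the lower DP to a position above the higher one, so inverse scope is available.
So *every lawyer* > *at least one lexicographer* is among the available readings.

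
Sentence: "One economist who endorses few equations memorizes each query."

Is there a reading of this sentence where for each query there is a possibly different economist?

Yes

The described interpretation is the *each query* > *one economist* scoping.
*each query* sits in the matrix clause, not in the relative clause on *one economist*.
Clause-internal QR can adjoin the lower DP above the subject, yielding the inverse reading.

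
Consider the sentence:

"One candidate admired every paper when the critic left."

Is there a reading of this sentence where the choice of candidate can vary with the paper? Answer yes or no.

Yes

The paraphrase describes the scope ordering *every paper* > *one candidate*.
Although there is an adjunct clause, *every paper* is in the main clause, not inside the adjunct.
With no island boundary between them, the object can take inverse scope over the subject via ordinary QR within the clause.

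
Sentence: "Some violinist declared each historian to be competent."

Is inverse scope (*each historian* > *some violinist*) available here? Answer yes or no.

ECM infinitives lack a CP barrier, so *each historian* can QR over the matrix subject *some violinist*.
With no island boundary between them, the object can take inverse scope over the subject via ordinary QR within the clause.

Yes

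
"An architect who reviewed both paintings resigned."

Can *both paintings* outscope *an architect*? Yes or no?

No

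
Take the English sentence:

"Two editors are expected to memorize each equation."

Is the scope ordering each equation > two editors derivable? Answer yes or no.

The matrix predicate is a raising verb, whose infinitival complement is not a scope island — *each equation* can QR into the matrix clause.
Clause-internal QR can adjoin the lower DP above the subject, yielding the inverse reading.
So *each equation* > *two editors* is among the available readings.

Yes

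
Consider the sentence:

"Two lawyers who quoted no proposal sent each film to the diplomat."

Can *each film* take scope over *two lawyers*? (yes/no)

The relative clause *who quoted no proposal* modifies *two lawyers*, but *each film* is not inside that relative clause — it is an argument of the matrix verb.
QR within a single clause is free, so the lower quantifier may take scope over the higher one.
The sentence is scopally ambiguous between *two lawyers* > *each film* and *each film* > *two lawyers*.

Yes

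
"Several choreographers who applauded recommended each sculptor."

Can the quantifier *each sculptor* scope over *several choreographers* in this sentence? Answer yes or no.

Yes

The relative clause *who applauded* modifies *several choreographers*, but *each sculptor* is not inside that relative clause — it is an argument of the matrix verb.
No island intervenes, so both surface and inverse scope are derivable.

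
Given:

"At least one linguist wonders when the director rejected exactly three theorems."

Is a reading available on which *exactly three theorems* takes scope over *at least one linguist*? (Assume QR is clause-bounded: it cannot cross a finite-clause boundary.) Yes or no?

No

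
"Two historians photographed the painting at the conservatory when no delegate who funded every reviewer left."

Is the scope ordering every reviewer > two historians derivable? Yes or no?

No

*every reviewer* occurs within the relative clause *who funded every reviewer*, which is itself inside the adjunct *when no delegate who funded every reviewer left*.
Nested islands: the RC island is itself inside an adjunct island, so wide scope is doubly excluded.
*every reviewer* > *two historians* would require crossing that boundary, which is illicit.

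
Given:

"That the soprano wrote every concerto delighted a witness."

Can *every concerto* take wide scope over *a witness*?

The target quantifier *every concerto* is part of the sentential subject *that the soprano wrote every concerto*.
Clausal subjects are scope islands; QR from inside the subject into the matrix is barred.
There is no licit LF on which *every concerto* c-commands *a witness*.

No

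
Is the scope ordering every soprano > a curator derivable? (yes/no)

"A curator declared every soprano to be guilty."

Yes

ECM infinitives lack a CP barrier, so *every soprano* can QR over the matrix subject *a curator*.
Clause-internal QR can adjoin the lower DP above the subject, yielding the inverse reading.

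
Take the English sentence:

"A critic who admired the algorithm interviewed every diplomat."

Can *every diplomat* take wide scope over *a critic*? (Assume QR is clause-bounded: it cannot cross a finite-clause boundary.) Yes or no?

Yes

The relative clause *who admired the algorithm* modifies *a critic*, but *every diplomat* is not inside that relative clause — it is an argument of the matrix verb.
QR within a single clause is free, so the lower quantifier may take scope over the higher one.
The sentence is scopally ambiguous between *a critic* > *every diplomat* and *every diplomat* > *a critic*.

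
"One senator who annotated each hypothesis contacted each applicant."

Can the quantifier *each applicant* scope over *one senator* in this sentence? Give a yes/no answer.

*each applicant* is a matrix argument; only *one senator* is modified by the relative clause *who annotated each hypothesis*, so the RC island is irrelevant to the target quantifier.
Clause-internal QR can adjoin the lower DP above the subject, yielding the inverse reading.

Yes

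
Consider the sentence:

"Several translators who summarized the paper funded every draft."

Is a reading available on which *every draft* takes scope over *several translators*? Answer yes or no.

Yes

*every draft* sits in the matrix clause, not in the relative clause on *several translators*.
Ordinary QR to a clause-peripheral position gives the wide-scope LF for the lower DP.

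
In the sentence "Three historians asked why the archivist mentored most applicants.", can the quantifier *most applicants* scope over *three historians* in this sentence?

The DP *most applicants* is contained in the embedded question *why the archivist mentored most applicants*.
QR across an interrogative CP boundary is ruled out as a wh-island violation.
So *most applicants* cannot raise high enough to outscope *three historians*; only the surface ordering *three historians* > *most applicants* is available.

No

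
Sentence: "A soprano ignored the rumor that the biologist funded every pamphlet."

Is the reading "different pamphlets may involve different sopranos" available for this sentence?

This is the *every pamphlet* > *a soprano* reading.
*every pamphlet* occurs within the complex NP *the rumor that the biologist funded every pamphlet*.
A that-clause complement to a noun is an island; QR cannot cross the NP boundary.
So *every pamphlet* cannot raise high enough to outscope *a soprano*; only the surface ordering *a soprano* > *every pamphlet* is available.
(Only the surface reading survives: one fixed soprano with respect to all the relevant pamphlets.)

No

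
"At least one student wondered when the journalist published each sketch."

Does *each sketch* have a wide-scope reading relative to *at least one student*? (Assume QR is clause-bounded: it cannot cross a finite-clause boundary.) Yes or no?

The DP *each sketch* is contained in the embedded question *when the journalist published each sketch*.
An indirect question is a wh-island; the filled [Spec,CP] blocks QR across the CP edge.
*each sketch* > *at least one student* would require crossing that boundary, which is illicit.

No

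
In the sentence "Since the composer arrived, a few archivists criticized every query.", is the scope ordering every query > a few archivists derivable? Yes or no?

Neither queried DP is inside the adjunct, so the adjunct-island constraint does not apply.
Since no island is crossed, the inverse ordering is licensed alongside surface scope.
Both orderings are possible: *a few archivists* > *every query* and *every query* > *a few archivists*.

Yes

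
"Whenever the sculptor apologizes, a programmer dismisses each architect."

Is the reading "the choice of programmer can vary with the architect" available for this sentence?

Yes

The paraphrase describes the scope ordering *each architect* > *a programmer*.
Neither queried DP is inside the adjunct, so the adjunct-island constraint does not apply.
No island intervenes, so both surface and inverse scope are derivable.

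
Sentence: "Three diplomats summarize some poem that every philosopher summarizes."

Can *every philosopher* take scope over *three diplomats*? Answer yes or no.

No

*every philosopher* occurs within the relative clause *that every philosopher summarizes* modifying *some poem*.
Quantifiers inside a relative clause are trapped there; the RC boundary blocks QR.
*every philosopher* is confined to the island and cannot take scope over *three diplomats*.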